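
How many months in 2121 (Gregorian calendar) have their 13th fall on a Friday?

1

Check the 13th of each month of 2121: Jan 13: Mon, Feb 13: Thu, Mar 13: Thu, Apr 13: Sun, May 13: Tue, Jun 13: Fri, Jul 13: Sun, Aug 13: Wed, Sep 13: Sat, Oct 13: Mon, Nov 13: Thu, Dec 13: Sat.
Friday occurs in June — 1 month.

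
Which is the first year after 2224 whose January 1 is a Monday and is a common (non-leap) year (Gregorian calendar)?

2227

Jan 1 advances by 2 weekdays after a leap year and by 1 after a common year.
2224: Jan 1 is Thursday (leap).
2225: Saturday
2226: Sunday
2227: Monday
2227 begins on a Monday and is a common year.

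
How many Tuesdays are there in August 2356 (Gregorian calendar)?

August 2356 has 31 days and begins on Wednesday.
The first Tuesday is August 7.
Tuesdays fall on 7, 14, 21, 28 — that's 4.

4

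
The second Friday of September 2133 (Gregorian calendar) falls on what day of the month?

September 1, 2133 is a Tuesday, so the first Friday is the 4th.
The second Friday is 4 + 7 = 11.

11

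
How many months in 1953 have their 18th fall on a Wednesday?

Check the 18th of each month of 1953: Jan 18: Sun, Feb 18: Wed, Mar 18: Wed, Apr 18: Sat, May 18: Mon, Jun 18: Thu, Jul 18: Sat, Aug 18: Tue, Sep 18: Fri, Oct 18: Sun, Nov 18: Wed, Dec 18: Fri.
Wednesday occurs in February, March, November — 3 months.

3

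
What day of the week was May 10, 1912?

Friday

January 1, 1912 is a Monday.
May 10 is day 131 of the year, i.e. 130 days after Jan 1.
130 mod 7 = 4, so advance 4 weekdays from Monday: Friday.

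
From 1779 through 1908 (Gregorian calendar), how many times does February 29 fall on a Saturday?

Leap years in 1779–1908: 31 of them.
Feb 29 weekday advances by 5 (mod 7) from one leap year to the next four years later (or differs when a century non-leap intervenes).
Leap-day weekdays: 1780:Tue 1784:Sun 1788:Fri 1792:Wed 1796:Mon 1804:Wed 1808:Mon 1812:Sat✓ 1816:Thu 1820:Tue 1824:Sun 1828:Fri 1832:Wed …(5 more)… 1856:Fri 1860:Wed 1864:Mon 1868:Sat✓ 1872:Thu 1876:Tue 1880:Sun 1884:Fri 1888:Wed 1892:Mon 1896:Sat✓ 1904:Mon 1908:Sat✓
Saturday: 1812, 1840, 1868, 1896, 1908 → 5.

5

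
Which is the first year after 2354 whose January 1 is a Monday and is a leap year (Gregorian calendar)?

Jan 1 advances by 2 weekdays after a leap year and by 1 after a common year.
2354: Jan 1 is Friday.
2355: Saturday
2356: Sunday (leap)
2357: Tuesday
2358: Wednesday
2359: Thursday
2360: Friday (leap)
2361: Sunday
2362: Monday
2363: Tuesday
2364: Wednesday (leap)
2365: Friday
2366: Saturday
2367: Sunday
2368: Monday (leap)
2368 begins on a Monday and is a leap year.

2368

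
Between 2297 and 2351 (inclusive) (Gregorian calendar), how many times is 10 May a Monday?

Track 10 May's weekday year by year (advancing +1, or +2 across a Feb 29):
  2297: Mon ✓  2298: Tue (+1)  2299: Wed (+1)  2300: Thu (+1)  2301: Fri (+1)
  2302: Sat (+1)  2303: Sun (+1)  2304: Tue (+2)  2305: Wed (+1)  2306: Thu (+1)
  2307: Fri (+1)  2308: Sun (+2)  2309: Mon (+1) ✓  2310: Tue (+1)  … (27 more years) …
  2338: Tue (+1)  2339: Wed (+1)  2340: Fri (+2)  2341: Sat (+1)  2342: Sun (+1)
  2343: Mon (+1) ✓  2344: Wed (+2)  2345: Thu (+1)  2346: Fri (+1)  2347: Sat (+1)
  2348: Mon (+2) ✓  2349: Tue (+1)  2350: Wed (+1)  2351: Thu (+1)
Monday years: 2297, 2309, 2315, 2320, 2326, 2337, 2343, 2348 — 8 in total.

8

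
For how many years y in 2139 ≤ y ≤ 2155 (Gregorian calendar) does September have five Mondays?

5

September has 30 days; it has five Mondays when Monday falls among the first (month-length − 28) days — i.e. when September 1 is one of Monday/Sunday.
September 1 by year: 2139:Tue 2140:Thu 2141:Fri 2142:Sat 2143:Sun✓ 2144:Tue 2145:Wed 2146:Thu 2147:Fri 2148:Sun✓ 2149:Mon✓ 2150:Tue 2151:Wed 2152:Fri 2153:Sat 2154:Sun✓ 2155:Mon✓
Years with five Mondays: 2143, 2148, 2149, 2154, 2155 → 5.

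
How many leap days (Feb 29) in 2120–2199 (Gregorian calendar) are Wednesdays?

Leap years in 2120–2199: 20 of them.
Feb 29 weekday advances by 5 (mod 7) from one leap year to the next four years later (or differs when a century non-leap intervenes).
Leap-day weekdays: 2120:Thu 2124:Tue 2128:Sun 2132:Fri 2136:Wed✓ 2140:Mon 2144:Sat 2148:Thu 2152:Tue 2156:Sun 2160:Fri 2164:Wed✓ 2168:Mon 2172:Sat 2176:Thu 2180:Tue 2184:Sun 2188:Fri 2192:Wed✓ 2196:Mon
Wednesday: 2136, 2164, 2192 → 3.

3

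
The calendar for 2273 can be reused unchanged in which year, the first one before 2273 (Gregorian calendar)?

2262

Two years share a calendar iff Jan 1 falls on the same weekday and both are leap or both are common. 2273: Jan 1 is Wednesday, common year.
2272: Jan 1 Monday, leap
2271: Jan 1 Sunday, common
2270: Jan 1 Saturday, common
2269: Jan 1 Friday, common
2268: Jan 1 Wednesday, leap
2267: Jan 1 Tuesday, common
2266: Jan 1 Monday, common
2265: Jan 1 Sunday, common
2264: Jan 1 Friday, leap
2263: Jan 1 Thursday, common
2262: Jan 1 Wednesday, common
2262 matches on both conditions.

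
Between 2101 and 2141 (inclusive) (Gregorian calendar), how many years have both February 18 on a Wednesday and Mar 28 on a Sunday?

1

Check each year's weekday for February 18 and Mar 28:
  2101: Fri/Mon  2102: Sat/Tue  2103: Sun/Wed  2104: Mon/Fri  2105: Wed/Sat  2106: Thu/Sun  2107: Fri/Mon  2108: Sat/Wed  2109: Mon/Thu  2110: Tue/Fri  2111: Wed/Sat  2112: Thu/Mon  2113: Sat/Tue  2114: Sun/Wed  …(13 more)…  2128: Wed/Sun ✓  2129: Fri/Mon  2130: Sat/Tue  2131: Sun/Wed  2132: Mon/Fri  2133: Wed/Sat  2134: Thu/Sun  2135: Fri/Mon  2136: Sat/Wed  2137: Mon/Thu  2138: Tue/Fri  2139: Wed/Sat  2140: Thu/Mon  2141: Sat/Tue
Both conditions hold in: 2128 — 1.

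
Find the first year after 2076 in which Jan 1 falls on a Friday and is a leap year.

Jan 1 advances by 2 weekdays after a leap year and by 1 after a common year.
2076: Jan 1 is Wednesday (leap).
2077: Friday
2078: Saturday
2079: Sunday
2080: Monday (leap)
2081: Wednesday
2082: Thursday
2083: Friday
2084: Saturday (leap)
2085: Monday
2086: Tuesday
2087: Wednesday
2088: Thursday (leap)
2089: Saturday
2090: Sunday
2091: Monday
2092: Tuesday (leap)
2093: Thursday
2094: Friday
2095: Saturday
2096: Sunday (leap)
2097: Tuesday
2098: Wednesday
2099: Thursday
2100: Friday
2101: Saturday
2102: Sunday
2103: Monday
2104: Tuesday (leap)
2105: Thursday
2106: Friday
2107: Saturday
2108: Sunday (leap)
2109: Tuesday
2110: Wednesday
2111: Thursday
2112: Friday (leap)
2112 begins on a Friday and is a leap year.

2112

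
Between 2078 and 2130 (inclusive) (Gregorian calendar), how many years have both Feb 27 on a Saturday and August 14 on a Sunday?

Check each year's weekday for Feb 27 and August 14:
  2078: Sun/Sun  2079: Mon/Mon  2080: Tue/Wed  2081: Thu/Thu  2082: Fri/Fri  2083: Sat/Sat  2084: Sun/Mon  2085: Tue/Tue  2086: Wed/Wed  2087: Thu/Thu  2088: Fri/Sat  2089: Sun/Sun  2090: Mon/Mon  2091: Tue/Tue  …(25 more)…  2117: Sat/Sat  2118: Sun/Sun  2119: Mon/Mon  2120: Tue/Wed  2121: Thu/Thu  2122: Fri/Fri  2123: Sat/Sat  2124: Sun/Mon  2125: Tue/Tue  2126: Wed/Wed  2127: Thu/Thu  2128: Fri/Sat  2129: Sun/Sun  2130: Mon/Mon
Both conditions hold in: 2112 — 1.

1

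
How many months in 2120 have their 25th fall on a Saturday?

Check the 25th of each month of 2120: Jan 25: Thu, Feb 25: Sun, Mar 25: Mon, Apr 25: Thu, May 25: Sat, Jun 25: Tue, Jul 25: Thu, Aug 25: Sun, Sep 25: Wed, Oct 25: Fri, Nov 25: Mon, Dec 25: Wed.
Saturday occurs in May — 1 month.

1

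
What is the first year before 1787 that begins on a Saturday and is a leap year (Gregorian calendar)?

1780

Jan 1 advances by 2 weekdays after a leap year and by 1 after a common year.
1787: Jan 1 is Monday.
1786: Sunday
1785: Saturday
1784: Thursday (leap)
1783: Wednesday
1782: Tuesday
1781: Monday
1780: Saturday (leap)
1780 begins on a Saturday and is a leap year.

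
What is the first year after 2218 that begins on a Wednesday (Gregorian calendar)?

2223

Jan 1 advances by 2 weekdays after a leap year and by 1 after a common year.
2218: Jan 1 is Thursday.
2219: Friday
2220: Saturday (leap)
2221: Monday
2222: Tuesday
2223: Wednesday
2223 begins on a Wednesday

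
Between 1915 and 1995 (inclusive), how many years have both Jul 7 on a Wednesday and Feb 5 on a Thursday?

Check each year's weekday for Jul 7 and Feb 5:
  1915: Wed/Fri  1916: Fri/Sat  1917: Sat/Mon  1918: Sun/Tue  1919: Mon/Wed  1920: Wed/Thu ✓  1921: Thu/Sat  1922: Fri/Sun  1923: Sat/Mon  1924: Mon/Tue  1925: Tue/Thu  1926: Wed/Fri  1927: Thu/Sat  1928: Sat/Sun  …(53 more)…  1982: Wed/Fri  1983: Thu/Sat  1984: Sat/Sun  1985: Sun/Tue  1986: Mon/Wed  1987: Tue/Thu  1988: Thu/Fri  1989: Fri/Sun  1990: Sat/Mon  1991: Sun/Tue  1992: Tue/Wed  1993: Wed/Fri  1994: Thu/Sat  1995: Fri/Sun
Both conditions hold in: 1920, 1948, 1976 — 3.

3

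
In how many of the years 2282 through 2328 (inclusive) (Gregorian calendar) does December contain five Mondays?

20

December has 31 days; it has five Mondays when Monday falls among the first (month-length − 28) days — i.e. when December 1 is one of Monday/Sunday/Saturday.
December 1 by year: 2282:Fri 2283:Sat✓ 2284:Mon✓ 2285:Tue 2286:Wed 2287:Thu 2288:Sat✓ 2289:Sun✓ 2290:Mon✓ 2291:Tue 2292:Thu 2293:Fri 2294:Sat✓ 2295:Sun✓ 2296:Tue …(17 more)… 2314:Tue 2315:Wed 2316:Fri 2317:Sat✓ 2318:Sun✓ 2319:Mon✓ 2320:Wed 2321:Thu 2322:Fri 2323:Sat✓ 2324:Mon✓ 2325:Tue 2326:Wed 2327:Thu 2328:Sat✓
Years with five Mondays: 2283, 2284, 2288, 2289, 2290, 2294, 2295, 2300, 2301, 2302, 2306, 2307, 2312, 2313, 2317, 2318, 2319, 2323, 2324, 2328 → 20.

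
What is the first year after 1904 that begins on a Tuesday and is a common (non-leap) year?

1907

Jan 1 advances by 2 weekdays after a leap year and by 1 after a common year.
1904: Jan 1 is Friday (leap).
1905: Sunday
1906: Monday
1907: Tuesday
1907 begins on a Tuesday and is a common year.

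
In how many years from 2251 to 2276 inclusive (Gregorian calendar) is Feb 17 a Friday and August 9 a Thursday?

Check each year's weekday for Feb 17 and August 9:
  2251: Mon/Sat  2252: Tue/Mon  2253: Thu/Tue  2254: Fri/Wed  2255: Sat/Thu  2256: Sun/Sat  2257: Tue/Sun  2258: Wed/Mon  2259: Thu/Tue  2260: Fri/Thu ✓  2261: Sun/Fri  2262: Mon/Sat  2263: Tue/Sun  2264: Wed/Tue  2265: Fri/Wed  2266: Sat/Thu  2267: Sun/Fri  2268: Mon/Sun  2269: Wed/Mon  2270: Thu/Tue  2271: Fri/Wed  2272: Sat/Fri  2273: Mon/Sat  2274: Tue/Sun  2275: Wed/Mon  2276: Thu/Wed
Both conditions hold in: 2260 — 1.

1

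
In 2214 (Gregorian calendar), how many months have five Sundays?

4

A month of length L has five Sundays iff its first Sunday is on day ≤ L−28 (so day 1–3 in a 31-day month, 1–2 in a 30-day month, day 1 in a leap February).
Checking each month of 2214: Jan starts Sat (31d) ✓; Feb starts Tue (28d); Mar starts Tue (31d); Apr starts Fri (30d); May starts Sun (31d) ✓; Jun starts Wed (30d); Jul starts Fri (31d) ✓; Aug starts Mon (31d); Sep starts Thu (30d); Oct starts Sat (31d) ✓; Nov starts Tue (30d); Dec starts Thu (31d).
Five-Sunday months: January, May, July, October → 4.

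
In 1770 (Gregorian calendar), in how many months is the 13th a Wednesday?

1

Check the 13th of each month of 1770: Jan 13: Sat, Feb 13: Tue, Mar 13: Tue, Apr 13: Fri, May 13: Sun, Jun 13: Wed, Jul 13: Fri, Aug 13: Mon, Sep 13: Thu, Oct 13: Sat, Nov 13: Tue, Dec 13: Thu.
Wednesday occurs in June — 1 month.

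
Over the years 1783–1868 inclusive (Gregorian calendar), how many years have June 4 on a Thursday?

13

Track June 4's weekday year by year (advancing +1, or +2 across a Feb 29):
  1783: Wed  1784: Fri (+2)  1785: Sat (+1)  1786: Sun (+1)  1787: Mon (+1)
  1788: Wed (+2)  1789: Thu (+1) ✓  1790: Fri (+1)  1791: Sat (+1)  1792: Mon (+2)
  1793: Tue (+1)  1794: Wed (+1)  1795: Thu (+1) ✓  1796: Sat (+2)  … (58 more years) …
  1855: Mon (+1)  1856: Wed (+2)  1857: Thu (+1) ✓  1858: Fri (+1)  1859: Sat (+1)
  1860: Mon (+2)  1861: Tue (+1)  1862: Wed (+1)  1863: Thu (+1) ✓  1864: Sat (+2)
  1865: Sun (+1)  1866: Mon (+1)  1867: Tue (+1)  1868: Thu (+2) ✓
Thursday years: 1789, 1795, 1801, 1807, 1812, 1818, 1829, 1835, 1840, 1846, 1857, 1863, 1868 — 13 in total.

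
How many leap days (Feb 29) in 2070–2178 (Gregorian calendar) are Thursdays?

Leap years in 2070–2178: 26 of them.
Feb 29 weekday advances by 5 (mod 7) from one leap year to the next four years later (or differs when a century non-leap intervenes).
Leap-day weekdays: 2072:Mon 2076:Sat 2080:Thu✓ 2084:Tue 2088:Sun 2092:Fri 2096:Wed 2104:Fri 2108:Wed 2112:Mon 2116:Sat 2120:Thu✓ 2124:Tue 2128:Sun 2132:Fri 2136:Wed 2140:Mon 2144:Sat 2148:Thu✓ 2152:Tue 2156:Sun 2160:Fri 2164:Wed 2168:Mon 2172:Sat 2176:Thu✓
Thursday: 2080, 2120, 2148, 2176 → 4.

4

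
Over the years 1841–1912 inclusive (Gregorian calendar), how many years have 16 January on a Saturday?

11

Track 16 January's weekday year by year (advancing +1, or +2 across a Feb 29):
  1841: Sat ✓  1842: Sun (+1)  1843: Mon (+1)  1844: Tue (+1)  1845: Thu (+2)
  1846: Fri (+1)  1847: Sat (+1) ✓  1848: Sun (+1)  1849: Tue (+2)  1850: Wed (+1)
  1851: Thu (+1)  1852: Fri (+1)  1853: Sun (+2)  1854: Mon (+1)  … (44 more years) …
  1899: Mon (+1)  1900: Tue (+1)  1901: Wed (+1)  1902: Thu (+1)  1903: Fri (+1)
  1904: Sat (+1) ✓  1905: Mon (+2)  1906: Tue (+1)  1907: Wed (+1)  1908: Thu (+1)
  1909: Sat (+2) ✓  1910: Sun (+1)  1911: Mon (+1)  1912: Tue (+1)
Saturday years: 1841, 1847, 1858, 1864, 1869, 1875, 1886, 1892, 1897, 1904, 1909 — 11 in total.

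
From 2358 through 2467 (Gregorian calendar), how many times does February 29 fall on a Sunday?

Leap years in 2358–2467: 27 of them.
Feb 29 weekday advances by 5 (mod 7) from one leap year to the next four years later (or differs when a century non-leap intervenes).
Leap-day weekdays: 2360:Mon 2364:Sat 2368:Thu 2372:Tue 2376:Sun✓ 2380:Fri 2384:Wed 2388:Mon 2392:Sat 2396:Thu 2400:Tue 2404:Sun✓ 2408:Fri 2412:Wed 2416:Mon 2420:Sat 2424:Thu 2428:Tue 2432:Sun✓ 2436:Fri 2440:Wed 2444:Mon 2448:Sat 2452:Thu 2456:Tue 2460:Sun✓ 2464:Fri
Sunday: 2376, 2404, 2432, 2460 → 4.

4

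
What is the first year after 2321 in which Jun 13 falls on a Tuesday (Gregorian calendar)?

2322

From one year to the next, a fixed date's weekday advances by 1, or by 2 when a Feb 29 lies between the two dates.
2321: June 13 is Monday.
2322: Tuesday (+1)
Jun 13 falls on a Tuesday in 2322.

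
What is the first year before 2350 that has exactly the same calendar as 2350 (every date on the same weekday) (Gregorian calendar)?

Two years share a calendar iff Jan 1 falls on the same weekday and both are leap or both are common. 2350: Jan 1 is Sunday, common year.
2349: Jan 1 Saturday, common
2348: Jan 1 Thursday, leap
2347: Jan 1 Wednesday, common
2346: Jan 1 Tuesday, common
2345: Jan 1 Monday, common
2344: Jan 1 Saturday, leap
2343: Jan 1 Friday, common
2342: Jan 1 Thursday, common
2341: Jan 1 Wednesday, common
2340: Jan 1 Monday, leap
2339: Jan 1 Sunday, common
2339 matches on both conditions.

2339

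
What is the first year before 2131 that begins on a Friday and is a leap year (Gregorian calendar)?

Jan 1 advances by 2 weekdays after a leap year and by 1 after a common year.
2131: Jan 1 is Monday.
2130: Sunday
2129: Saturday
2128: Thursday (leap)
2127: Wednesday
2126: Tuesday
2125: Monday
2124: Saturday (leap)
2123: Friday
2122: Thursday
2121: Wednesday
2120: Monday (leap)
2119: Sunday
2118: Saturday
2117: Friday
2116: Wednesday (leap)
2115: Tuesday
2114: Monday
2113: Sunday
2112: Friday (leap)
2112 begins on a Friday and is a leap year.

2112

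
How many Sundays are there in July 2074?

5

July 2074 has 31 days and begins on Sunday.
The first Sunday is July 1.
Sundays fall on 1, 8, 15, 22, 29 — that's 5.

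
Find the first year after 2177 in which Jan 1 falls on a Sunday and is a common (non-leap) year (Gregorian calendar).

Jan 1 advances by 2 weekdays after a leap year and by 1 after a common year.
2177: Jan 1 is Wednesday.
2178: Thursday
2179: Friday
2180: Saturday (leap)
2181: Monday
2182: Tuesday
2183: Wednesday
2184: Thursday (leap)
2185: Saturday
2186: Sunday
2186 begins on a Sunday and is a common year.

2186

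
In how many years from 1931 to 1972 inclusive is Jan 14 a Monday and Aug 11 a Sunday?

4

Check each year's weekday for Jan 14 and Aug 11:
  1931: Wed/Tue  1932: Thu/Thu  1933: Sat/Fri  1934: Sun/Sat  1935: Mon/Sun ✓  1936: Tue/Tue  1937: Thu/Wed  1938: Fri/Thu  1939: Sat/Fri  1940: Sun/Sun  1941: Tue/Mon  1942: Wed/Tue  1943: Thu/Wed  1944: Fri/Fri  …(14 more)…  1959: Wed/Tue  1960: Thu/Thu  1961: Sat/Fri  1962: Sun/Sat  1963: Mon/Sun ✓  1964: Tue/Tue  1965: Thu/Wed  1966: Fri/Thu  1967: Sat/Fri  1968: Sun/Sun  1969: Tue/Mon  1970: Wed/Tue  1971: Thu/Wed  1972: Fri/Fri
Both conditions hold in: 1935, 1946, 1957, 1963 — 4.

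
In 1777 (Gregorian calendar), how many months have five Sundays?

4

A month of length L has five Sundays iff its first Sunday is on day ≤ L−28 (so day 1–3 in a 31-day month, 1–2 in a 30-day month, day 1 in a leap February).
Checking each month of 1777: Jan starts Wed (31d); Feb starts Sat (28d); Mar starts Sat (31d) ✓; Apr starts Tue (30d); May starts Thu (31d); Jun starts Sun (30d) ✓; Jul starts Tue (31d); Aug starts Fri (31d) ✓; Sep starts Mon (30d); Oct starts Wed (31d); Nov starts Sat (30d) ✓; Dec starts Mon (31d).
Five-Sunday months: March, June, August, November → 4.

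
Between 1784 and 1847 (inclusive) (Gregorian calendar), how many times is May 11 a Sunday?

9

Track May 11's weekday year by year (advancing +1, or +2 across a Feb 29):
  1784: Tue  1785: Wed (+1)  1786: Thu (+1)  1787: Fri (+1)  1788: Sun (+2) ✓
  1789: Mon (+1)  1790: Tue (+1)  1791: Wed (+1)  1792: Fri (+2)  1793: Sat (+1)
  1794: Sun (+1) ✓  1795: Mon (+1)  1796: Wed (+2)  1797: Thu (+1)  … (36 more years) …
  1834: Sun (+1) ✓  1835: Mon (+1)  1836: Wed (+2)  1837: Thu (+1)  1838: Fri (+1)
  1839: Sat (+1)  1840: Mon (+2)  1841: Tue (+1)  1842: Wed (+1)  1843: Thu (+1)
  1844: Sat (+2)  1845: Sun (+1) ✓  1846: Mon (+1)  1847: Tue (+1)
Sunday years: 1788, 1794, 1800, 1806, 1817, 1823, 1828, 1834, 1845 — 9 in total.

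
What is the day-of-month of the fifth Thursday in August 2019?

29

August 1, 2019 is a Thursday, so the first Thursday is the 1st.
The fifth Thursday is 1 + 28 = 29.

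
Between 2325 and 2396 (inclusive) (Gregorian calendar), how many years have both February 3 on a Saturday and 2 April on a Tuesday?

Check each year's weekday for February 3 and 2 April:
  2325: Tue/Thu  2326: Wed/Fri  2327: Thu/Sat  2328: Fri/Mon  2329: Sun/Tue  2330: Mon/Wed  2331: Tue/Thu  2332: Wed/Sat  2333: Fri/Sun  2334: Sat/Mon  2335: Sun/Tue  2336: Mon/Thu  2337: Wed/Fri  2338: Thu/Sat  …(44 more)…  2383: Thu/Sat  2384: Fri/Mon  2385: Sun/Tue  2386: Mon/Wed  2387: Tue/Thu  2388: Wed/Sat  2389: Fri/Sun  2390: Sat/Mon  2391: Sun/Tue  2392: Mon/Thu  2393: Wed/Fri  2394: Thu/Sat  2395: Fri/Sun  2396: Sat/Tue ✓
Both conditions hold in: 2340, 2368, 2396 — 3.

3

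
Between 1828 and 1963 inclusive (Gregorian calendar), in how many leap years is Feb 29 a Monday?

6

Leap years in 1828–1963: 33 of them.
Feb 29 weekday advances by 5 (mod 7) from one leap year to the next four years later (or differs when a century non-leap intervenes).
Leap-day weekdays: 1828:Fri 1832:Wed 1836:Mon✓ 1840:Sat 1844:Thu 1848:Tue 1852:Sun 1856:Fri 1860:Wed 1864:Mon✓ 1868:Sat 1872:Thu 1876:Tue …(7 more)… 1912:Thu 1916:Tue 1920:Sun 1924:Fri 1928:Wed 1932:Mon✓ 1936:Sat 1940:Thu 1944:Tue 1948:Sun 1952:Fri 1956:Wed 1960:Mon✓
Monday: 1836, 1864, 1892, 1904, 1932, 1960 → 6.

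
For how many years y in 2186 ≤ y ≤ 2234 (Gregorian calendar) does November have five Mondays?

November has 30 days; it has five Mondays when Monday falls among the first (month-length − 28) days — i.e. when November 1 is one of Monday/Sunday.
November 1 by year: 2186:Wed 2187:Thu 2188:Sat 2189:Sun✓ 2190:Mon✓ 2191:Tue 2192:Thu 2193:Fri 2194:Sat 2195:Sun✓ 2196:Tue 2197:Wed 2198:Thu 2199:Fri 2200:Sat …(19 more)… 2220:Wed 2221:Thu 2222:Fri 2223:Sat 2224:Mon✓ 2225:Tue 2226:Wed 2227:Thu 2228:Sat 2229:Sun✓ 2230:Mon✓ 2231:Tue 2232:Thu 2233:Fri 2234:Sat
Years with five Mondays: 2189, 2190, 2195, 2201, 2202, 2207, 2212, 2213, 2218, 2219, 2224, 2229, 2230 → 13.

13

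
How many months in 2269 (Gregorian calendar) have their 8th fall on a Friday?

Check the 8th of each month of 2269: Jan 8: Fri, Feb 8: Mon, Mar 8: Mon, Apr 8: Thu, May 8: Sat, Jun 8: Tue, Jul 8: Thu, Aug 8: Sun, Sep 8: Wed, Oct 8: Fri, Nov 8: Mon, Dec 8: Wed.
Friday occurs in January, October — 2 months.

2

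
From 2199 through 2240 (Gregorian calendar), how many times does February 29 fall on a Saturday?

2

Leap years in 2199–2240: 10 of them.
Feb 29 weekday advances by 5 (mod 7) from one leap year to the next four years later (or differs when a century non-leap intervenes).
Leap-day weekdays: 2204:Wed 2208:Mon 2212:Sat✓ 2216:Thu 2220:Tue 2224:Sun 2228:Fri 2232:Wed 2236:Mon 2240:Sat✓
Saturday: 2212, 2240 → 2.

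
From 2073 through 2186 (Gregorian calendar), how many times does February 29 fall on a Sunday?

4

Leap years in 2073–2186: 27 of them.
Feb 29 weekday advances by 5 (mod 7) from one leap year to the next four years later (or differs when a century non-leap intervenes).
Leap-day weekdays: 2076:Sat 2080:Thu 2084:Tue 2088:Sun✓ 2092:Fri 2096:Wed 2104:Fri 2108:Wed 2112:Mon 2116:Sat 2120:Thu 2124:Tue 2128:Sun✓ 2132:Fri 2136:Wed 2140:Mon 2144:Sat 2148:Thu 2152:Tue 2156:Sun✓ 2160:Fri 2164:Wed 2168:Mon 2172:Sat 2176:Thu 2180:Tue 2184:Sun✓
Sunday: 2088, 2128, 2156, 2184 → 4.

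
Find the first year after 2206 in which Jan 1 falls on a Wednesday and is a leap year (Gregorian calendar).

Jan 1 advances by 2 weekdays after a leap year and by 1 after a common year.
2206: Jan 1 is Wednesday.
2207: Thursday
2208: Friday (leap)
2209: Sunday
2210: Monday
2211: Tuesday
2212: Wednesday (leap)
2212 begins on a Wednesday and is a leap year.

2212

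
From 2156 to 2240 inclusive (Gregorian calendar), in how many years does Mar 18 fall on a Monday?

12

Track Mar 18's weekday year by year (advancing +1, or +2 across a Feb 29):
  2156: Thu  2157: Fri (+1)  2158: Sat (+1)  2159: Sun (+1)  2160: Tue (+2)
  2161: Wed (+1)  2162: Thu (+1)  2163: Fri (+1)  2164: Sun (+2)  2165: Mon (+1) ✓
  2166: Tue (+1)  2167: Wed (+1)  2168: Fri (+2)  2169: Sat (+1)  … (57 more years) …
  2227: Sun (+1)  2228: Tue (+2)  2229: Wed (+1)  2230: Thu (+1)  2231: Fri (+1)
  2232: Sun (+2)  2233: Mon (+1) ✓  2234: Tue (+1)  2235: Wed (+1)  2236: Fri (+2)
  2237: Sat (+1)  2238: Sun (+1)  2239: Mon (+1) ✓  2240: Wed (+2)
Monday years: 2165, 2171, 2176, 2182, 2193, 2199, 2205, 2211, 2216, 2222, 2233, 2239 — 12 in total.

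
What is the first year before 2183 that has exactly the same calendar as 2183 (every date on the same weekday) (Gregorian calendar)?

2177

Two years share a calendar iff Jan 1 falls on the same weekday and both are leap or both are common. 2183: Jan 1 is Wednesday, common year.
2182: Jan 1 Tuesday, common
2181: Jan 1 Monday, common
2180: Jan 1 Saturday, leap
2179: Jan 1 Friday, common
2178: Jan 1 Thursday, common
2177: Jan 1 Wednesday, common
2177 matches on both conditions.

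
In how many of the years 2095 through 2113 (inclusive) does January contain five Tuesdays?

January has 31 days; it has five Tuesdays when Tuesday falls among the first (month-length − 28) days — i.e. when January 1 is one of Tuesday/Monday/Sunday.
January 1 by year: 2095:Sat 2096:Sun✓ 2097:Tue✓ 2098:Wed 2099:Thu 2100:Fri 2101:Sat 2102:Sun✓ 2103:Mon✓ 2104:Tue✓ 2105:Thu 2106:Fri 2107:Sat 2108:Sun✓ 2109:Tue✓ 2110:Wed 2111:Thu 2112:Fri 2113:Sun✓
Years with five Tuesdays: 2096, 2097, 2102, 2103, 2104, 2108, 2109, 2113 → 8.

8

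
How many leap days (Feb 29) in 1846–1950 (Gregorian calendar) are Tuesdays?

4

Leap years in 1846–1950: 25 of them.
Feb 29 weekday advances by 5 (mod 7) from one leap year to the next four years later (or differs when a century non-leap intervenes).
Leap-day weekdays: 1848:Tue✓ 1852:Sun 1856:Fri 1860:Wed 1864:Mon 1868:Sat 1872:Thu 1876:Tue✓ 1880:Sun 1884:Fri 1888:Wed 1892:Mon 1896:Sat 1904:Mon 1908:Sat 1912:Thu 1916:Tue✓ 1920:Sun 1924:Fri 1928:Wed 1932:Mon 1936:Sat 1940:Thu 1944:Tue✓ 1948:Sun
Tuesday: 1848, 1876, 1916, 1944 → 4.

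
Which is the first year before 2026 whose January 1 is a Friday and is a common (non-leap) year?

Jan 1 advances by 2 weekdays after a leap year and by 1 after a common year.
2026: Jan 1 is Thursday.
2025: Wednesday
2024: Monday (leap)
2023: Sunday
2022: Saturday
2021: Friday
2021 begins on a Friday and is a common year.

2021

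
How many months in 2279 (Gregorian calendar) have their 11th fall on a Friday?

2

Check the 11th of each month of 2279: Jan 11: Sat, Feb 11: Tue, Mar 11: Tue, Apr 11: Fri, May 11: Sun, Jun 11: Wed, Jul 11: Fri, Aug 11: Mon, Sep 11: Thu, Oct 11: Sat, Nov 11: Tue, Dec 11: Thu.
Friday occurs in April, July — 2 months.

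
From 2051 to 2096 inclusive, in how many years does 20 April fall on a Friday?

7

Track 20 April's weekday year by year (advancing +1, or +2 across a Feb 29):
  2051: Thu  2052: Sat (+2)  2053: Sun (+1)  2054: Mon (+1)  2055: Tue (+1)
  2056: Thu (+2)  2057: Fri (+1) ✓  2058: Sat (+1)  2059: Sun (+1)  2060: Tue (+2)
  2061: Wed (+1)  2062: Thu (+1)  2063: Fri (+1) ✓  2064: Sun (+2)  … (18 more years) …
  2083: Tue (+1)  2084: Thu (+2)  2085: Fri (+1) ✓  2086: Sat (+1)  2087: Sun (+1)
  2088: Tue (+2)  2089: Wed (+1)  2090: Thu (+1)  2091: Fri (+1) ✓  2092: Sun (+2)
  2093: Mon (+1)  2094: Tue (+1)  2095: Wed (+1)  2096: Fri (+2) ✓
Friday years: 2057, 2063, 2068, 2074, 2085, 2091, 2096 — 7 in total.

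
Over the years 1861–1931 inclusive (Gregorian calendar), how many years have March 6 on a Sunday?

10

Track March 6's weekday year by year (advancing +1, or +2 across a Feb 29):
  1861: Wed  1862: Thu (+1)  1863: Fri (+1)  1864: Sun (+2) ✓  1865: Mon (+1)
  1866: Tue (+1)  1867: Wed (+1)  1868: Fri (+2)  1869: Sat (+1)  1870: Sun (+1) ✓
  1871: Mon (+1)  1872: Wed (+2)  1873: Thu (+1)  1874: Fri (+1)  … (43 more years) …
  1918: Wed (+1)  1919: Thu (+1)  1920: Sat (+2)  1921: Sun (+1) ✓  1922: Mon (+1)
  1923: Tue (+1)  1924: Thu (+2)  1925: Fri (+1)  1926: Sat (+1)  1927: Sun (+1) ✓
  1928: Tue (+2)  1929: Wed (+1)  1930: Thu (+1)  1931: Fri (+1)
Sunday years: 1864, 1870, 1881, 1887, 1892, 1898, 1904, 1910, 1921, 1927 — 10 in total.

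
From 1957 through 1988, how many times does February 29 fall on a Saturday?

Leap years in 1957–1988: 8 of them.
Feb 29 weekday advances by 5 (mod 7) from one leap year to the next four years later (or differs when a century non-leap intervenes).
Leap-day weekdays: 1960:Mon 1964:Sat✓ 1968:Thu 1972:Tue 1976:Sun 1980:Fri 1984:Wed 1988:Mon
Saturday: 1964 → 1.

1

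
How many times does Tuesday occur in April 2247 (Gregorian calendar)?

4

April 2247 has 30 days and begins on Thursday.
The first Tuesday is April 6.
Tuesdays fall on 6, 13, 20, 27 — that's 4.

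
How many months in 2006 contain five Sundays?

5

A month of length L has five Sundays iff its first Sunday is on day ≤ L−28 (so day 1–3 in a 31-day month, 1–2 in a 30-day month, day 1 in a leap February).
Checking each month of 2006: Jan starts Sun (31d) ✓; Feb starts Wed (28d); Mar starts Wed (31d); Apr starts Sat (30d) ✓; May starts Mon (31d); Jun starts Thu (30d); Jul starts Sat (31d) ✓; Aug starts Tue (31d); Sep starts Fri (30d); Oct starts Sun (31d) ✓; Nov starts Wed (30d); Dec starts Fri (31d) ✓.
Five-Sunday months: January, April, July, October, December → 5.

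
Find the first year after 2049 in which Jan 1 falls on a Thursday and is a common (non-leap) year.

Jan 1 advances by 2 weekdays after a leap year and by 1 after a common year.
2049: Jan 1 is Friday.
2050: Saturday
2051: Sunday
2052: Monday (leap)
2053: Wednesday
2054: Thursday
2054 begins on a Thursday and is a common year.

2054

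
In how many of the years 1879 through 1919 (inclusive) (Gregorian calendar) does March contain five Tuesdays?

March has 31 days; it has five Tuesdays when Tuesday falls among the first (month-length − 28) days — i.e. when March 1 is one of Tuesday/Monday/Sunday.
March 1 by year: 1879:Sat 1880:Mon✓ 1881:Tue✓ 1882:Wed 1883:Thu 1884:Sat 1885:Sun✓ 1886:Mon✓ 1887:Tue✓ 1888:Thu 1889:Fri 1890:Sat 1891:Sun✓ 1892:Tue✓ 1893:Wed …(11 more)… 1905:Wed 1906:Thu 1907:Fri 1908:Sun✓ 1909:Mon✓ 1910:Tue✓ 1911:Wed 1912:Fri 1913:Sat 1914:Sun✓ 1915:Mon✓ 1916:Wed 1917:Thu 1918:Fri 1919:Sat
Years with five Tuesdays: 1880, 1881, 1885, 1886, 1887, 1891, 1892, 1896, 1897, 1898, 1903, 1904, 1908, 1909, 1910, 1914, 1915 → 17.

17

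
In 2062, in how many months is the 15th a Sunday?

2

Check the 15th of each month of 2062: Jan 15: Sun, Feb 15: Wed, Mar 15: Wed, Apr 15: Sat, May 15: Mon, Jun 15: Thu, Jul 15: Sat, Aug 15: Tue, Sep 15: Fri, Oct 15: Sun, Nov 15: Wed, Dec 15: Fri.
Sunday occurs in January, October — 2 months.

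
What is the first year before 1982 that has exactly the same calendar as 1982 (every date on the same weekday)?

1971

Two years share a calendar iff Jan 1 falls on the same weekday and both are leap or both are common. 1982: Jan 1 is Friday, common year.
1981: Jan 1 Thursday, common
1980: Jan 1 Tuesday, leap
1979: Jan 1 Monday, common
1978: Jan 1 Sunday, common
1977: Jan 1 Saturday, common
1976: Jan 1 Thursday, leap
1975: Jan 1 Wednesday, common
1974: Jan 1 Tuesday, common
1973: Jan 1 Monday, common
1972: Jan 1 Saturday, leap
1971: Jan 1 Friday, common
1971 matches on both conditions.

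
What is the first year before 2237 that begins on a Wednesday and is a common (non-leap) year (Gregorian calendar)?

Jan 1 advances by 2 weekdays after a leap year and by 1 after a common year.
2237: Jan 1 is Sunday.
2236: Friday (leap)
2235: Thursday
2234: Wednesday
2234 begins on a Wednesday and is a common year.

2234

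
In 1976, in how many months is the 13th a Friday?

Check the 13th of each month of 1976: Jan 13: Tue, Feb 13: Fri, Mar 13: Sat, Apr 13: Tue, May 13: Thu, Jun 13: Sun, Jul 13: Tue, Aug 13: Fri, Sep 13: Mon, Oct 13: Wed, Nov 13: Sat, Dec 13: Mon.
Friday occurs in February, August — 2 months.

2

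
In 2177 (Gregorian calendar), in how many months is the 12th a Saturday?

Check the 12th of each month of 2177: Jan 12: Sun, Feb 12: Wed, Mar 12: Wed, Apr 12: Sat, May 12: Mon, Jun 12: Thu, Jul 12: Sat, Aug 12: Tue, Sep 12: Fri, Oct 12: Sun, Nov 12: Wed, Dec 12: Fri.
Saturday occurs in April, July — 2 months.

2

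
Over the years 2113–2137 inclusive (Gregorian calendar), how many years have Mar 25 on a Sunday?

4

Track Mar 25's weekday year by year (advancing +1, or +2 across a Feb 29):
  2113: Sat  2114: Sun (+1) ✓  2115: Mon (+1)  2116: Wed (+2)  2117: Thu (+1)
  2118: Fri (+1)  2119: Sat (+1)  2120: Mon (+2)  2121: Tue (+1)  2122: Wed (+1)
  2123: Thu (+1)  2124: Sat (+2)  2125: Sun (+1) ✓  2126: Mon (+1)  2127: Tue (+1)
  2128: Thu (+2)  2129: Fri (+1)  2130: Sat (+1)  2131: Sun (+1) ✓  2132: Tue (+2)
  2133: Wed (+1)  2134: Thu (+1)  2135: Fri (+1)  2136: Sun (+2) ✓  2137: Mon (+1)
Sunday years: 2114, 2125, 2131, 2136 — 4 in total.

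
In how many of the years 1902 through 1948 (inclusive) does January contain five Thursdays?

21

January has 31 days; it has five Thursdays when Thursday falls among the first (month-length − 28) days — i.e. when January 1 is one of Thursday/Wednesday/Tuesday.
January 1 by year: 1902:Wed✓ 1903:Thu✓ 1904:Fri 1905:Sun 1906:Mon 1907:Tue✓ 1908:Wed✓ 1909:Fri 1910:Sat 1911:Sun 1912:Mon 1913:Wed✓ 1914:Thu✓ 1915:Fri 1916:Sat …(17 more)… 1934:Mon 1935:Tue✓ 1936:Wed✓ 1937:Fri 1938:Sat 1939:Sun 1940:Mon 1941:Wed✓ 1942:Thu✓ 1943:Fri 1944:Sat 1945:Mon 1946:Tue✓ 1947:Wed✓ 1948:Thu✓
Years with five Thursdays: 1902, 1903, 1907, 1908, 1913, 1914, 1918, 1919, 1920, 1924, 1925, 1929, 1930, 1931, 1935, 1936, 1941, 1942, 1946, 1947, 1948 → 21.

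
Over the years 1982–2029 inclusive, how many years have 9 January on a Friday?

Track 9 January's weekday year by year (advancing +1, or +2 across a Feb 29):
  1982: Sat  1983: Sun (+1)  1984: Mon (+1)  1985: Wed (+2)  1986: Thu (+1)
  1987: Fri (+1) ✓  1988: Sat (+1)  1989: Mon (+2)  1990: Tue (+1)  1991: Wed (+1)
  1992: Thu (+1)  1993: Sat (+2)  1994: Sun (+1)  1995: Mon (+1)  … (20 more years) …
  2016: Sat (+1)  2017: Mon (+2)  2018: Tue (+1)  2019: Wed (+1)  2020: Thu (+1)
  2021: Sat (+2)  2022: Sun (+1)  2023: Mon (+1)  2024: Tue (+1)  2025: Thu (+2)
  2026: Fri (+1) ✓  2027: Sat (+1)  2028: Sun (+1)  2029: Tue (+2)
Friday years: 1987, 1998, 2004, 2009, 2015, 2026 — 6 in total.

6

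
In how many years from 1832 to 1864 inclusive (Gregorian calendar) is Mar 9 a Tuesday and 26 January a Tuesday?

Check each year's weekday for Mar 9 and 26 January:
  1832: Fri/Thu  1833: Sat/Sat  1834: Sun/Sun  1835: Mon/Mon  1836: Wed/Tue  1837: Thu/Thu  1838: Fri/Fri  1839: Sat/Sat  1840: Mon/Sun  1841: Tue/Tue ✓  1842: Wed/Wed  1843: Thu/Thu  1844: Sat/Fri  1845: Sun/Sun  …(5 more)…  1851: Sun/Sun  1852: Tue/Mon  1853: Wed/Wed  1854: Thu/Thu  1855: Fri/Fri  1856: Sun/Sat  1857: Mon/Mon  1858: Tue/Tue ✓  1859: Wed/Wed  1860: Fri/Thu  1861: Sat/Sat  1862: Sun/Sun  1863: Mon/Mon  1864: Wed/Tue
Both conditions hold in: 1841, 1847, 1858 — 3.

3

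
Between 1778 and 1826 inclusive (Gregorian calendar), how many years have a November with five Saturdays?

November has 30 days; it has five Saturdays when Saturday falls among the first (month-length − 28) days — i.e. when November 1 is one of Saturday/Friday.
November 1 by year: 1778:Sun 1779:Mon 1780:Wed 1781:Thu 1782:Fri✓ 1783:Sat✓ 1784:Mon 1785:Tue 1786:Wed 1787:Thu 1788:Sat✓ 1789:Sun 1790:Mon 1791:Tue 1792:Thu …(19 more)… 1812:Sun 1813:Mon 1814:Tue 1815:Wed 1816:Fri✓ 1817:Sat✓ 1818:Sun 1819:Mon 1820:Wed 1821:Thu 1822:Fri✓ 1823:Sat✓ 1824:Mon 1825:Tue 1826:Wed
Years with five Saturdays: 1782, 1783, 1788, 1793, 1794, 1799, 1800, 1805, 1806, 1811, 1816, 1817, 1822, 1823 → 14.

14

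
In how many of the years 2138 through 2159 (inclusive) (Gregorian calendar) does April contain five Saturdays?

April has 30 days; it has five Saturdays when Saturday falls among the first (month-length − 28) days — i.e. when April 1 is one of Saturday/Friday.
April 1 by year: 2138:Tue 2139:Wed 2140:Fri✓ 2141:Sat✓ 2142:Sun 2143:Mon 2144:Wed 2145:Thu 2146:Fri✓ 2147:Sat✓ 2148:Mon 2149:Tue 2150:Wed 2151:Thu 2152:Sat✓ 2153:Sun 2154:Mon 2155:Tue 2156:Thu 2157:Fri✓ 2158:Sat✓ 2159:Sun
Years with five Saturdays: 2140, 2141, 2146, 2147, 2152, 2157, 2158 → 7.

7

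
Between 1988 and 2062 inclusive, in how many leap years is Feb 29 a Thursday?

Leap years in 1988–2062: 19 of them.
Feb 29 weekday advances by 5 (mod 7) from one leap year to the next four years later (or differs when a century non-leap intervenes).
Leap-day weekdays: 1988:Mon 1992:Sat 1996:Thu✓ 2000:Tue 2004:Sun 2008:Fri 2012:Wed 2016:Mon 2020:Sat 2024:Thu✓ 2028:Tue 2032:Sun 2036:Fri 2040:Wed 2044:Mon 2048:Sat 2052:Thu✓ 2056:Tue 2060:Sun
Thursday: 1996, 2024, 2052 → 3.

3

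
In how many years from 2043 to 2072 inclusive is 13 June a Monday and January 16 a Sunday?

Check each year's weekday for 13 June and January 16:
  2043: Sat/Fri  2044: Mon/Sat  2045: Tue/Mon  2046: Wed/Tue  2047: Thu/Wed  2048: Sat/Thu  2049: Sun/Sat  2050: Mon/Sun ✓  2051: Tue/Mon  2052: Thu/Tue  2053: Fri/Thu  2054: Sat/Fri  2055: Sun/Sat  2056: Tue/Sun  2057: Wed/Tue  2058: Thu/Wed  2059: Fri/Thu  2060: Sun/Fri  2061: Mon/Sun ✓  2062: Tue/Mon  2063: Wed/Tue  2064: Fri/Wed  2065: Sat/Fri  2066: Sun/Sat  2067: Mon/Sun ✓  2068: Wed/Mon  2069: Thu/Wed  2070: Fri/Thu  2071: Sat/Fri  2072: Mon/Sat
Both conditions hold in: 2050, 2061, 2067 — 3.

3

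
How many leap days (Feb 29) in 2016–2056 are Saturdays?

2

Leap years in 2016–2056: 11 of them.
Feb 29 weekday advances by 5 (mod 7) from one leap year to the next four years later (or differs when a century non-leap intervenes).
Leap-day weekdays: 2016:Mon 2020:Sat✓ 2024:Thu 2028:Tue 2032:Sun 2036:Fri 2040:Wed 2044:Mon 2048:Sat✓ 2052:Thu 2056:Tue
Saturday: 2020, 2048 → 2.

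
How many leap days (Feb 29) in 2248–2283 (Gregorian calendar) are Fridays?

1

Leap years in 2248–2283: 9 of them.
Feb 29 weekday advances by 5 (mod 7) from one leap year to the next four years later (or differs when a century non-leap intervenes).
Leap-day weekdays: 2248:Tue 2252:Sun 2256:Fri✓ 2260:Wed 2264:Mon 2268:Sat 2272:Thu 2276:Tue 2280:Sun
Friday: 2256 → 1.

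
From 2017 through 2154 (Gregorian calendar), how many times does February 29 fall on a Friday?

5

Leap years in 2017–2154: 33 of them.
Feb 29 weekday advances by 5 (mod 7) from one leap year to the next four years later (or differs when a century non-leap intervenes).
Leap-day weekdays: 2020:Sat 2024:Thu 2028:Tue 2032:Sun 2036:Fri✓ 2040:Wed 2044:Mon 2048:Sat 2052:Thu 2056:Tue 2060:Sun 2064:Fri✓ 2068:Wed …(7 more)… 2104:Fri✓ 2108:Wed 2112:Mon 2116:Sat 2120:Thu 2124:Tue 2128:Sun 2132:Fri✓ 2136:Wed 2140:Mon 2144:Sat 2148:Thu 2152:Tue
Friday: 2036, 2064, 2092, 2104, 2132 → 5.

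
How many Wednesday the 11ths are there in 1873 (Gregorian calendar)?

1

Check the 11th of each month of 1873: Jan 11: Sat, Feb 11: Tue, Mar 11: Tue, Apr 11: Fri, May 11: Sun, Jun 11: Wed, Jul 11: Fri, Aug 11: Mon, Sep 11: Thu, Oct 11: Sat, Nov 11: Tue, Dec 11: Thu.
Wednesday occurs in June — 1 month.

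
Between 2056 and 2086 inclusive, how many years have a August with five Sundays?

August has 31 days; it has five Sundays when Sunday falls among the first (month-length − 28) days — i.e. when August 1 is one of Sunday/Saturday/Friday.
August 1 by year: 2056:Tue 2057:Wed 2058:Thu 2059:Fri✓ 2060:Sun✓ 2061:Mon 2062:Tue 2063:Wed 2064:Fri✓ 2065:Sat✓ 2066:Sun✓ 2067:Mon 2068:Wed 2069:Thu 2070:Fri✓ 2071:Sat✓ 2072:Mon 2073:Tue 2074:Wed 2075:Thu 2076:Sat✓ 2077:Sun✓ 2078:Mon 2079:Tue 2080:Thu 2081:Fri✓ 2082:Sat✓ 2083:Sun✓ 2084:Tue 2085:Wed 2086:Thu
Years with five Sundays: 2059, 2060, 2064, 2065, 2066, 2070, 2071, 2076, 2077, 2081, 2082, 2083 → 12.

12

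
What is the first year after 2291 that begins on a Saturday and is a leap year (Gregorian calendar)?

Jan 1 advances by 2 weekdays after a leap year and by 1 after a common year.
2291: Jan 1 is Thursday.
2292: Friday (leap)
2293: Sunday
2294: Monday
2295: Tuesday
2296: Wednesday (leap)
2297: Friday
2298: Saturday
2299: Sunday
2300: Monday
2301: Tuesday
2302: Wednesday
2303: Thursday
2304: Friday (leap)
2305: Sunday
2306: Monday
2307: Tuesday
2308: Wednesday (leap)
2309: Friday
2310: Saturday
2311: Sunday
2312: Monday (leap)
2313: Wednesday
2314: Thursday
2315: Friday
2316: Saturday (leap)
2316 begins on a Saturday and is a leap year.

2316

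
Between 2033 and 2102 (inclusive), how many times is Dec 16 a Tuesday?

Track Dec 16's weekday year by year (advancing +1, or +2 across a Feb 29):
  2033: Fri  2034: Sat (+1)  2035: Sun (+1)  2036: Tue (+2) ✓  2037: Wed (+1)
  2038: Thu (+1)  2039: Fri (+1)  2040: Sun (+2)  2041: Mon (+1)  2042: Tue (+1) ✓
  2043: Wed (+1)  2044: Fri (+2)  2045: Sat (+1)  2046: Sun (+1)  … (42 more years) …
  2089: Fri (+1)  2090: Sat (+1)  2091: Sun (+1)  2092: Tue (+2) ✓  2093: Wed (+1)
  2094: Thu (+1)  2095: Fri (+1)  2096: Sun (+2)  2097: Mon (+1)  2098: Tue (+1) ✓
  2099: Wed (+1)  2100: Thu (+1)  2101: Fri (+1)  2102: Sat (+1)
Tuesday years: 2036, 2042, 2053, 2059, 2064, 2070, 2081, 2087, 2092, 2098 — 10 in total.

10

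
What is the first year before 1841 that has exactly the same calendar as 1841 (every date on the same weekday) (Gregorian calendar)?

1830

Two years share a calendar iff Jan 1 falls on the same weekday and both are leap or both are common. 1841: Jan 1 is Friday, common year.
1840: Jan 1 Wednesday, leap
1839: Jan 1 Tuesday, common
1838: Jan 1 Monday, common
1837: Jan 1 Sunday, common
1836: Jan 1 Friday, leap
1835: Jan 1 Thursday, common
1834: Jan 1 Wednesday, common
1833: Jan 1 Tuesday, common
1832: Jan 1 Sunday, leap
1831: Jan 1 Saturday, common
1830: Jan 1 Friday, common
1830 matches on both conditions.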